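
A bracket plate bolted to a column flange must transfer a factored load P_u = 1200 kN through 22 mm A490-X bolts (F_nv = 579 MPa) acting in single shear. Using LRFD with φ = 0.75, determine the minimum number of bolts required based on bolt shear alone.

A_b = π·22²/4 = 380.1 mm².
Per-bolt design strength φR_n = 0.75 × 579 × 380.1 × 1 / 1000 = 165.1 kN.
n ≥ 1200 / 165.1 = 7.27 → use 8 bolts.

8 bolts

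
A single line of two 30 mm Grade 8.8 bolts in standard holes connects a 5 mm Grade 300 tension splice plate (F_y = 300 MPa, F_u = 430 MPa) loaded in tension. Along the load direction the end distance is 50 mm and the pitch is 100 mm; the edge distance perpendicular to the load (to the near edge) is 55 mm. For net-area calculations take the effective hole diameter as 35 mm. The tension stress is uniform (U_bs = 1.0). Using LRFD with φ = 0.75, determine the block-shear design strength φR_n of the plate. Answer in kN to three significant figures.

Shear plane L_v = 50 + 1·100 = 150 mm; A_gv = 150 × 5 = 750 mm².
A_nv = (150 − 1.5·35) × 5 = 487.5 mm².
A_nt = (55 − 0.5·35) × 5 = 187.5 mm².
0.6 F_u A_nv = 125.8 kN; 0.6 F_y A_gv = 135 kN → shear rupture governs the shear term.
R_n = 125.8 + 1.0 × 430 × 187.5 / 1000 = 206.4 kN.
Design strength φR_n = 0.75 × 206.4 = 155 kN.

155 kN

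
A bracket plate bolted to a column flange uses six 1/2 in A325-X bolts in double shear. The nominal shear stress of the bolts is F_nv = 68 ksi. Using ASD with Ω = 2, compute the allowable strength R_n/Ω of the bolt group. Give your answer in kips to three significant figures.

A_b = π × 0.5² / 4 = 0.1963 in².
R_n = F_nv · A_b · n · n_s = 68 × 0.1963 × 6 × 2 = 160.2 kips.
Allowable strength R_n/Ω = 160.2 / 2 = 80.1 kips.

80.1 kips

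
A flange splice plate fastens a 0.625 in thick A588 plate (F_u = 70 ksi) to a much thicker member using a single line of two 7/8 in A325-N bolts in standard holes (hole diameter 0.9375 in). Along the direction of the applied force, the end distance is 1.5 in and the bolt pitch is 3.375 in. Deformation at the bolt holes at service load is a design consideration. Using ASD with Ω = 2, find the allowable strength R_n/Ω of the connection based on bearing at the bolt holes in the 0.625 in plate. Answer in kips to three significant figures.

Per bolt r_n = 1.2 l_c t F_u ≤ 2.4 d t F_u; upper limit = 2.4 × 0.875 × 0.625 × 70 = 91.88 kips.
Edge bolt: l_c = 1.5 − 0.9375/2 = 1.031 in → 1.2 × 1.031 × 0.625 × 70 = 54.14 → r_n = 54.14 kips.
Interior bolts: l_c = 3.375 − 0.9375 = 2.438 in → 1.2 × 2.438 × 0.625 × 70 = 128 → r_n = 91.88 kips.
R_n = 1 × 54.14 + 1 × 91.88 = 146 kips.
Allowable strength R_n/Ω = 146 / 2 = 73 kips.

73 kips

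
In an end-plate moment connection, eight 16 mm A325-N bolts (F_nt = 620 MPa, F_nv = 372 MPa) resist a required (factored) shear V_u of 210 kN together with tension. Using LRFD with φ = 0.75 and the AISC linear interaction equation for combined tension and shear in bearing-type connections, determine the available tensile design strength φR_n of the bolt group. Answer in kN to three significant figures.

A_b = π·16²/4 = 201.1 mm²; f_rv = 210 × 1000 / (8 × 201.1) = 130.6 MPa.
F'_nt = 1.3 F_nt − (F_nt / φF_nv) f_rv = 1.3·620 − (620/(0.75·372))·130.6 = 515.9 MPa, capped at F_nt → F'_nt = 515.9 MPa.
R_n = F'_nt · A_b · n = 515.9 × 201.1 × 8 / 1000 = 829.8 kN.
Design strength φR_n = 0.75 × 829.8 = 622 kN.

622 kN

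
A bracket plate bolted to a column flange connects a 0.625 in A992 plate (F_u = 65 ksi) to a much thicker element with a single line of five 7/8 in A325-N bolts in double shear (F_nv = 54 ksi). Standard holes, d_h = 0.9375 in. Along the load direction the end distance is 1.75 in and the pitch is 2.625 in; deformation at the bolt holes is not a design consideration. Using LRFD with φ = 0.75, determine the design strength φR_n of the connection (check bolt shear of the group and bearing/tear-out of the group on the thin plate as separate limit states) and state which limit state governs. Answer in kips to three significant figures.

Bolt shear: A_b = π·0.875²/4 = 0.6013 in²; R_n = 54 × 0.6013 × 5 × 2 = 324.7 kips → 0.75 × 324.7 = 244 kips.
Bearing (1.5 l_c t F_u ≤ 3.0 d t F_u): upper limit = 3.0·0.875·0.625·65 = 106.6 kips.
  Edge l_c = 1.75 − 0.9375/2 = 1.281 → r_n = 78.08 kips; interior l_c = 2.625 − 0.9375 = 1.688 → r_n = 102.8 kips.
  R_n,bearing = 1·78.08 + 4·102.8 = 489.4 kips → 0.75 × 489.4 = 367 kips.
Bolt shear governs: 244 kips.

244 kips (bolt shear governs)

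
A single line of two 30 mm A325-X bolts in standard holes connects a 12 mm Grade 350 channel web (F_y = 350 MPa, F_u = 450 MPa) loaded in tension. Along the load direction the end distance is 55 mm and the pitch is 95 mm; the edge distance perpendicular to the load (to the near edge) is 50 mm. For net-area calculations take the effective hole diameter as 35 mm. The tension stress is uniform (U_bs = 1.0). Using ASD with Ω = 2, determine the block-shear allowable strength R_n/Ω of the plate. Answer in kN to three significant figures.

Shear plane L_v = 55 + 1·95 = 150 mm; A_gv = 150 × 12 = 1800 mm².
A_nv = (150 − 1.5·35) × 12 = 1170 mm².
A_nt = (50 − 0.5·35) × 12 = 390 mm².
0.6 F_u A_nv = 315.9 kN; 0.6 F_y A_gv = 378 kN → shear rupture governs the shear term.
R_n = 315.9 + 1.0 × 450 × 390 / 1000 = 491.4 kN.
Allowable strength R_n/Ω = 491.4 / 2 = 246 kN.

246 kN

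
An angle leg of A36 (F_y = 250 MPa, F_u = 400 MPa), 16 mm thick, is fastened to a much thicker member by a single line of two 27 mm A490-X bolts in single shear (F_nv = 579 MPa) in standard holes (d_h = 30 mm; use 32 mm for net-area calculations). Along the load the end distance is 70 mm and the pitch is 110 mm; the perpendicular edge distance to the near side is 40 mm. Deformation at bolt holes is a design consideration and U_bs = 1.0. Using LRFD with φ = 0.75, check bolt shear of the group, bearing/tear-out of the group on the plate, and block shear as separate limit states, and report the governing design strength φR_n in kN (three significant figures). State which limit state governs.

439 kN (block shear governs)

Bolt shear: A_b = π·27²/4 = 572.6 mm²; R_n = 579 × 572.6 × 2 × 1 / 1000 = 663 kN → 0.75 × 663 = 497 kN.
Bearing: edge l_c = 55, r_n = 414.7 kN; interior l_c = 80, r_n = 414.7 kN; R_n = 414.7 + 1·414.7 = 829.4 kN → 622 kN.
Block shear: A_gv = 2880, A_nv = 2112, A_nt = 384 mm²; R_n = min(0.6F_uA_nv, 0.6F_yA_gv) + U_bs·F_u·A_nt = 585.6 kN → 439 kN.
Block shear governs: 439 kN.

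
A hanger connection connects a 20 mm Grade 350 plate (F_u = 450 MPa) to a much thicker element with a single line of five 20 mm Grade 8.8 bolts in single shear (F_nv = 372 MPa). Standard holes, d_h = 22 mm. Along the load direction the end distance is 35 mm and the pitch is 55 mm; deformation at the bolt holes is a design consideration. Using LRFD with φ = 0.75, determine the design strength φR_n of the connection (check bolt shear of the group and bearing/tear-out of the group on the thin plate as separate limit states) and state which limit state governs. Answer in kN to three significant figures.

Bolt shear: A_b = π·20²/4 = 314.2 mm²; R_n = 372 × 314.2 × 5 × 1 / 1000 = 584.3 kN → 0.75 × 584.3 = 438 kN.
Bearing (1.2 l_c t F_u ≤ 2.4 d t F_u): upper limit = 2.4·20·20·450 / 1000 = 432 kN.
  Edge l_c = 35 − 22/2 = 24 → r_n = 259.2 kN; interior l_c = 55 − 22 = 33 → r_n = 356.4 kN.
  R_n,bearing = 1·259.2 + 4·356.4 = 1685 kN → 0.75 × 1685 = 1260 kN.
Bolt shear governs: 438 kN.

438 kN (bolt shear governs)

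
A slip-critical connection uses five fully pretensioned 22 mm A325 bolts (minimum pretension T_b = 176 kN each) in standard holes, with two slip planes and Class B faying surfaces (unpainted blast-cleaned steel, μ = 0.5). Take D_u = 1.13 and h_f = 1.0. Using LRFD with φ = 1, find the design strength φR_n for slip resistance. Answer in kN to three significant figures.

R_n = μ · D_u · h_f · T_b · n_s · n_b = 0.5 × 1.13 × 1.0 × 176 × 2 × 5 = 994.4 kN.
Design strength φR_n = 1 × 994.4 = 994 kN.

994 kN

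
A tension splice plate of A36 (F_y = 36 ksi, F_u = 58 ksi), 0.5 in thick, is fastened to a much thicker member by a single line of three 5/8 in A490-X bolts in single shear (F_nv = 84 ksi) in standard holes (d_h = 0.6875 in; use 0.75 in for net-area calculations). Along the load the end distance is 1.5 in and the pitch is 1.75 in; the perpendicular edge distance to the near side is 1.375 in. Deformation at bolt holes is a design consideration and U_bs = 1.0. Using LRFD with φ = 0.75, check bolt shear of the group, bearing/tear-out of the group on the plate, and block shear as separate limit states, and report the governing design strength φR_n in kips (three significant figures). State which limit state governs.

Bolt shear: A_b = π·0.625²/4 = 0.3068 in²; R_n = 84 × 0.3068 × 3 × 1 = 77.31 kips → 0.75 × 77.31 = 58 kips.
Bearing: edge l_c = 1.156, r_n = 40.24 kips; interior l_c = 1.062, r_n = 36.97 kips; R_n = 40.24 + 2·36.97 = 114.2 kips → 85.6 kips.
Block shear: A_gv = 2.5, A_nv = 1.562, A_nt = 0.5 in²; R_n = min(0.6F_uA_nv, 0.6F_yA_gv) + U_bs·F_u·A_nt = 83 kips → 62.2 kips.
Bolt shear governs: 58 kips.

58 kips (bolt shear governs)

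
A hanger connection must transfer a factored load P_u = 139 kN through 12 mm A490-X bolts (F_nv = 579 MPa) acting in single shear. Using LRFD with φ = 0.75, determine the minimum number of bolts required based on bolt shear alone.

A_b = π·12²/4 = 113.1 mm².
Per-bolt design strength φR_n = 0.75 × 579 × 113.1 × 1 / 1000 = 49.11 kN.
n ≥ 139 / 49.11 = 2.83 → use 3 bolts.

3 bolts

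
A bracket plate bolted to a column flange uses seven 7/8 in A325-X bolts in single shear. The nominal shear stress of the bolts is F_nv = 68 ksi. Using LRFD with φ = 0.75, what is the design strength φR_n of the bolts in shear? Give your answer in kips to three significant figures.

215 kips

A_b = π × 0.875² / 4 = 0.6013 in².
R_n = F_nv · A_b · n · n_s = 68 × 0.6013 × 7 × 1 = 286.2 kips.
Design strength φR_n = 0.75 × 286.2 = 215 kips.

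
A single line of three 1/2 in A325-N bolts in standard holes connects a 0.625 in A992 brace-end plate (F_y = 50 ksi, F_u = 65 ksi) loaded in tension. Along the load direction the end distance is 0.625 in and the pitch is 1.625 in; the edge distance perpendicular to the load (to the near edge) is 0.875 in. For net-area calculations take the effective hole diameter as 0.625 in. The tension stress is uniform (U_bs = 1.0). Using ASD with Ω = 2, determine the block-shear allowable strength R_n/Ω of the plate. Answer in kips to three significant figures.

Shear plane L_v = 0.625 + 2·1.625 = 3.875 in; A_gv = 3.875 × 0.625 = 2.422 in².
A_nv = (3.875 − 2.5·0.625) × 0.625 = 1.445 in².
A_nt = (0.875 − 0.5·0.625) × 0.625 = 0.3516 in².
0.6 F_u A_nv = 56.37 kips; 0.6 F_y A_gv = 72.66 kips → shear rupture governs the shear term.
R_n = 56.37 + 1.0 × 65 × 0.3516 = 79.22 kips.
Allowable strength R_n/Ω = 79.22 / 2 = 39.6 kips.

39.6 kips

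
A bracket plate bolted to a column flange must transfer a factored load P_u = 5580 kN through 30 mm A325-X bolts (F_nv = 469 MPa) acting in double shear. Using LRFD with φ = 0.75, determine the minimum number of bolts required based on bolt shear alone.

12 bolts

A_b = π·30²/4 = 706.9 mm².
Per-bolt design strength φR_n = 0.75 × 469 × 706.9 × 2 / 1000 = 497.3 kN.
n ≥ 5580 / 497.3 = 11.22 → use 12 bolts.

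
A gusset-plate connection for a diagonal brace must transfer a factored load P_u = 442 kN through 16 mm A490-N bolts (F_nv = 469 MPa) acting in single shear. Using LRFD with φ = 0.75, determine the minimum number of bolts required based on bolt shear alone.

A_b = π·16²/4 = 201.1 mm².
Per-bolt design strength φR_n = 0.75 × 469 × 201.1 × 1 / 1000 = 70.72 kN.
n ≥ 442 / 70.72 = 6.25 → use 7 bolts.

7 bolts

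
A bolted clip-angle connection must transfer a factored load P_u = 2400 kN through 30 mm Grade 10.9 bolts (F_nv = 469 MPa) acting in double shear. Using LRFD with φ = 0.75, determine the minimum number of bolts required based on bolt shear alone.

5 bolts

A_b = π·30²/4 = 706.9 mm².
Per-bolt design strength φR_n = 0.75 × 469 × 706.9 × 2 / 1000 = 497.3 kN.
n ≥ 2400 / 497.3 = 4.826 → use 5 bolts.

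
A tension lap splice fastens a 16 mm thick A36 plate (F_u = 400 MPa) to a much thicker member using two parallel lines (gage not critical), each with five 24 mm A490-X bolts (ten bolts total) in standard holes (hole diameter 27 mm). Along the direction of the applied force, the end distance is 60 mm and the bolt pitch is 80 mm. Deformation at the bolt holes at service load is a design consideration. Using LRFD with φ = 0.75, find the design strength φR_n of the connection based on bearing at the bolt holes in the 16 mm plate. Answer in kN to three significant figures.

Per bolt r_n = 1.2 l_c t F_u ≤ 2.4 d t F_u; upper limit = 2.4 × 24 × 16 × 400 / 1000 = 368.6 kN.
Edge bolt: l_c = 60 − 27/2 = 46.5 mm → 1.2 × 46.5 × 16 × 400 / 1000 = 357.1 → r_n = 357.1 kN.
Interior bolts: l_c = 80 − 27 = 53 mm → 1.2 × 53 × 16 × 400 / 1000 = 407 → r_n = 368.6 kN.
R_n = 2 × 357.1 + 8 × 368.6 = 3663 kN.
Design strength φR_n = 0.75 × 3663 = 2750 kN.

2750 kN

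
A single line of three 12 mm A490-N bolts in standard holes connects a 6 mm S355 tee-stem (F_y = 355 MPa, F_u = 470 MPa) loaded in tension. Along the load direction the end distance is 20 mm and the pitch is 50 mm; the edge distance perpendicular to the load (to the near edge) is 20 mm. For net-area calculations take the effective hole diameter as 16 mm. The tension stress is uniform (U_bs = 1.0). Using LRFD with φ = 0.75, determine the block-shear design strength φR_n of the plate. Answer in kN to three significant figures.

Shear plane L_v = 20 + 2·50 = 120 mm; A_gv = 120 × 6 = 720 mm².
A_nv = (120 − 2.5·16) × 6 = 480 mm².
A_nt = (20 − 0.5·16) × 6 = 72 mm².
0.6 F_u A_nv = 135.4 kN; 0.6 F_y A_gv = 153.4 kN → shear rupture governs the shear term.
R_n = 135.4 + 1.0 × 470 × 72 / 1000 = 169.2 kN.
Design strength φR_n = 0.75 × 169.2 = 127 kN.

127 kN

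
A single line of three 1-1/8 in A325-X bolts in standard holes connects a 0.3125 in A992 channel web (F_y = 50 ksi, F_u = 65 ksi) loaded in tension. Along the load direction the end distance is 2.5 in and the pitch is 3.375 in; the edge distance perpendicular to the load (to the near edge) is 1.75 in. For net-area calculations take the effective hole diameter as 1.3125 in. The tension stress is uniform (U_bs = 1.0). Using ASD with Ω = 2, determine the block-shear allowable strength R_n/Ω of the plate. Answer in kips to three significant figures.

Shear plane L_v = 2.5 + 2·3.375 = 9.25 in; A_gv = 9.25 × 0.3125 = 2.891 in².
A_nv = (9.25 − 2.5·1.3125) × 0.3125 = 1.865 in².
A_nt = (1.75 − 0.5·1.3125) × 0.3125 = 0.3418 in².
0.6 F_u A_nv = 72.74 kips; 0.6 F_y A_gv = 86.72 kips → shear rupture governs the shear term.
R_n = 72.74 + 1.0 × 65 × 0.3418 = 94.96 kips.
Allowable strength R_n/Ω = 94.96 / 2 = 47.5 kips.

47.5 kips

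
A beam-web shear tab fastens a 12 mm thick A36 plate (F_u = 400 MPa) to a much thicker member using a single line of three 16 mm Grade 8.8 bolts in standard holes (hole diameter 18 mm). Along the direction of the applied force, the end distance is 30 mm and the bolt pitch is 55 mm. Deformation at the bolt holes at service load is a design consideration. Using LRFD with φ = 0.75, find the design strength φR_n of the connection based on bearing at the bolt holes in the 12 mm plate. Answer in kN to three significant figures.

Per bolt r_n = 1.2 l_c t F_u ≤ 2.4 d t F_u; upper limit = 2.4 × 16 × 12 × 400 / 1000 = 184.3 kN.
Edge bolt: l_c = 30 − 18/2 = 21 mm → 1.2 × 21 × 12 × 400 / 1000 = 121 → r_n = 121 kN.
Interior bolts: l_c = 55 − 18 = 37 mm → 1.2 × 37 × 12 × 400 / 1000 = 213.1 → r_n = 184.3 kN.
R_n = 1 × 121 + 2 × 184.3 = 489.6 kN.
Design strength φR_n = 0.75 × 489.6 = 367 kN.

367 kN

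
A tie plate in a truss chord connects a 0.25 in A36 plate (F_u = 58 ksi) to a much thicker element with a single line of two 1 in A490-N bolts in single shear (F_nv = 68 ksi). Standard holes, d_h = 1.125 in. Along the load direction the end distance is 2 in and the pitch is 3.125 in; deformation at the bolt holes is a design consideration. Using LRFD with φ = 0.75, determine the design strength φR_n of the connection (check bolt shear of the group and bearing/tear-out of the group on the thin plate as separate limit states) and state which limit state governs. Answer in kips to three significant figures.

Bolt shear: A_b = π·1²/4 = 0.7854 in²; R_n = 68 × 0.7854 × 2 × 1 = 106.8 kips → 0.75 × 106.8 = 80.1 kips.
Bearing (1.2 l_c t F_u ≤ 2.4 d t F_u): upper limit = 2.4·1·0.25·58 = 34.8 kips.
  Edge l_c = 2 − 1.125/2 = 1.438 → r_n = 25.01 kips; interior l_c = 3.125 − 1.125 = 2 → r_n = 34.8 kips.
  R_n,bearing = 1·25.01 + 1·34.8 = 59.81 kips → 0.75 × 59.81 = 44.9 kips.
Bearing governs: 44.9 kips.

44.9 kips (bearing governs)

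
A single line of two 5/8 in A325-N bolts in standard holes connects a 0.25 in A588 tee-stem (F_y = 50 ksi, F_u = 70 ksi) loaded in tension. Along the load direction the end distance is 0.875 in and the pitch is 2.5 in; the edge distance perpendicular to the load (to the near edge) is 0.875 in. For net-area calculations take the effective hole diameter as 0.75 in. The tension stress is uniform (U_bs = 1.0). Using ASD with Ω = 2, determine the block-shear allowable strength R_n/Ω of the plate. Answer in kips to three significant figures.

Shear plane L_v = 0.875 + 1·2.5 = 3.375 in; A_gv = 3.375 × 0.25 = 0.8438 in².
A_nv = (3.375 − 1.5·0.75) × 0.25 = 0.5625 in².
A_nt = (0.875 − 0.5·0.75) × 0.25 = 0.125 in².
0.6 F_u A_nv = 23.62 kips; 0.6 F_y A_gv = 25.31 kips → shear rupture governs the shear term.
R_n = 23.62 + 1.0 × 70 × 0.125 = 32.38 kips.
Allowable strength R_n/Ω = 32.38 / 2 = 16.2 kips.

16.2 kips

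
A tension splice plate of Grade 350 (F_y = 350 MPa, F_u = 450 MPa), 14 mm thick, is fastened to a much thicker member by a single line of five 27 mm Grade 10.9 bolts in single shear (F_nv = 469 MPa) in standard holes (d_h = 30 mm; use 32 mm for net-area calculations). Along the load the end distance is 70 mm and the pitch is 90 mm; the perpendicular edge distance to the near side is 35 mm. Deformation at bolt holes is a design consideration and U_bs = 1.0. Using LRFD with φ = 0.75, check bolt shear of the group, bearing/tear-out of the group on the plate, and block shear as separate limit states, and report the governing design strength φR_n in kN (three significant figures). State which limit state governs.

Bolt shear: A_b = π·27²/4 = 572.6 mm²; R_n = 469 × 572.6 × 5 × 1 / 1000 = 1343 kN → 0.75 × 1343 = 1010 kN.
Bearing: edge l_c = 55, r_n = 408.2 kN; interior l_c = 60, r_n = 408.2 kN; R_n = 408.2 + 4·408.2 = 2041 kN → 1530 kN.
Block shear: A_gv = 6020, A_nv = 4004, A_nt = 266 mm²; R_n = min(0.6F_uA_nv, 0.6F_yA_gv) + U_bs·F_u·A_nt = 1201 kN → 901 kN.
Block shear governs: 901 kN.

901 kN (block shear governs)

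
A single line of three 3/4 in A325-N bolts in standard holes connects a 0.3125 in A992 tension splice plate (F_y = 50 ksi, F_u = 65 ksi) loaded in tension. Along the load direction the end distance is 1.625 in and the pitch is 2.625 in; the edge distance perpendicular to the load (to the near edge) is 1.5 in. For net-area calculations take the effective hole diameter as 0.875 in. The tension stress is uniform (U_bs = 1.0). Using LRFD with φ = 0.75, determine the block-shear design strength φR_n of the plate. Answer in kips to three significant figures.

59 kips

Shear plane L_v = 1.625 + 2·2.625 = 6.875 in; A_gv = 6.875 × 0.3125 = 2.148 in².
A_nv = (6.875 − 2.5·0.875) × 0.3125 = 1.465 in².
A_nt = (1.5 − 0.5·0.875) × 0.3125 = 0.332 in².
0.6 F_u A_nv = 57.13 kips; 0.6 F_y A_gv = 64.45 kips → shear rupture governs the shear term.
R_n = 57.13 + 1.0 × 65 × 0.332 = 78.71 kips.
Design strength φR_n = 0.75 × 78.71 = 59 kips.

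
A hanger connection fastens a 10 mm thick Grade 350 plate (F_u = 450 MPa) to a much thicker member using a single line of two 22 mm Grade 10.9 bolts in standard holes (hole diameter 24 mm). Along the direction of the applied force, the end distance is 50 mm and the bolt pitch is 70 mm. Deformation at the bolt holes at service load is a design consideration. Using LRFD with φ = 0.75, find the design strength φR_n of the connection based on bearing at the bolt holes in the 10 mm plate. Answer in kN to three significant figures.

Per bolt r_n = 1.2 l_c t F_u ≤ 2.4 d t F_u; upper limit = 2.4 × 22 × 10 × 450 / 1000 = 237.6 kN.
Edge bolt: l_c = 50 − 24/2 = 38 mm → 1.2 × 38 × 10 × 450 / 1000 = 205.2 → r_n = 205.2 kN.
Interior bolts: l_c = 70 − 24 = 46 mm → 1.2 × 46 × 10 × 450 / 1000 = 248.4 → r_n = 237.6 kN.
R_n = 1 × 205.2 + 1 × 237.6 = 442.8 kN.
Design strength φR_n = 0.75 × 442.8 = 332 kN.

332 kN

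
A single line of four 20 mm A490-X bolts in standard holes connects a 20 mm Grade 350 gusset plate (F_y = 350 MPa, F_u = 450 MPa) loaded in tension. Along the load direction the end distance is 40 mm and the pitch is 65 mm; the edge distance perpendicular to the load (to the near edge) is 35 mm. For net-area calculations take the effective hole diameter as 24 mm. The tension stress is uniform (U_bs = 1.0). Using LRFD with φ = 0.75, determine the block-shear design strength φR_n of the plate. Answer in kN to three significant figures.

Shear plane L_v = 40 + 3·65 = 235 mm; A_gv = 235 × 20 = 4700 mm².
A_nv = (235 − 3.5·24) × 20 = 3020 mm².
A_nt = (35 − 0.5·24) × 20 = 460 mm².
0.6 F_u A_nv = 815.4 kN; 0.6 F_y A_gv = 987 kN → shear rupture governs the shear term.
R_n = 815.4 + 1.0 × 450 × 460 / 1000 = 1022 kN.
Design strength φR_n = 0.75 × 1022 = 767 kN.

767 kN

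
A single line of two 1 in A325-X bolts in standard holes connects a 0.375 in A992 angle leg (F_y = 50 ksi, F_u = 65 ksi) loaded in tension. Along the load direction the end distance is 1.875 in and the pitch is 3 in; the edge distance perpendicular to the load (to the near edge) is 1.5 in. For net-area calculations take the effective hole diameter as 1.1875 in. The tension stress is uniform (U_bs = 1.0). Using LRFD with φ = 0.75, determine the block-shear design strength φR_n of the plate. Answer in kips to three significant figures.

Shear plane L_v = 1.875 + 1·3 = 4.875 in; A_gv = 4.875 × 0.375 = 1.828 in².
A_nv = (4.875 − 1.5·1.1875) × 0.375 = 1.16 in².
A_nt = (1.5 − 0.5·1.1875) × 0.375 = 0.3398 in².
0.6 F_u A_nv = 45.25 kips; 0.6 F_y A_gv = 54.84 kips → shear rupture governs the shear term.
R_n = 45.25 + 1.0 × 65 × 0.3398 = 67.34 kips.
Design strength φR_n = 0.75 × 67.34 = 50.5 kips.

50.5 kips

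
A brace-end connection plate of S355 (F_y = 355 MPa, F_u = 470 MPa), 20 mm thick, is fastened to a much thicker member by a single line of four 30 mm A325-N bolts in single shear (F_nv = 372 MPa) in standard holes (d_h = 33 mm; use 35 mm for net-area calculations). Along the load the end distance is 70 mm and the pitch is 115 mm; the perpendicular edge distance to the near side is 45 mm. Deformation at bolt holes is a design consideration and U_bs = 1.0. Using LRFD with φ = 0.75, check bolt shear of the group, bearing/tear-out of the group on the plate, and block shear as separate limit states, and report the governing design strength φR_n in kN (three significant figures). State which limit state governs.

789 kN (bolt shear governs)

Bolt shear: A_b = π·30²/4 = 706.9 mm²; R_n = 372 × 706.9 × 4 × 1 / 1000 = 1052 kN → 0.75 × 1052 = 789 kN.
Bearing: edge l_c = 53.5, r_n = 603.5 kN; interior l_c = 82, r_n = 676.8 kN; R_n = 603.5 + 3·676.8 = 2634 kN → 1980 kN.
Block shear: A_gv = 8300, A_nv = 5850, A_nt = 550 mm²; R_n = min(0.6F_uA_nv, 0.6F_yA_gv) + U_bs·F_u·A_nt = 1908 kN → 1430 kN.
Bolt shear governs: 789 kN.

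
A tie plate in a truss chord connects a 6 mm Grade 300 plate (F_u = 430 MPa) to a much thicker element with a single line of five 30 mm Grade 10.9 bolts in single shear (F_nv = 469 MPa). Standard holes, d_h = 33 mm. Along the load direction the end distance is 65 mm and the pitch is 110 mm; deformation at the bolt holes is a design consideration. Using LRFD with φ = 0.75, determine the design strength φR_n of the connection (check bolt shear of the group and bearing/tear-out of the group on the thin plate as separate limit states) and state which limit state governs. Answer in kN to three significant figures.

670 kN (bearing governs)

Bolt shear: A_b = π·30²/4 = 706.9 mm²; R_n = 469 × 706.9 × 5 × 1 / 1000 = 1658 kN → 0.75 × 1658 = 1240 kN.
Bearing (1.2 l_c t F_u ≤ 2.4 d t F_u): upper limit = 2.4·30·6·430 / 1000 = 185.8 kN.
  Edge l_c = 65 − 33/2 = 48.5 → r_n = 150.2 kN; interior l_c = 110 − 33 = 77 → r_n = 185.8 kN.
  R_n,bearing = 1·150.2 + 4·185.8 = 893.2 kN → 0.75 × 893.2 = 670 kN.
Bearing governs: 670 kN.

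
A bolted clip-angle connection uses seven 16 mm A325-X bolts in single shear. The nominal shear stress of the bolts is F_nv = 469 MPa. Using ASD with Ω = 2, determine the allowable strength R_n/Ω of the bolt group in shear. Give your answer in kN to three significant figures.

330 kN

A_b = π × 16² / 4 = 201.1 mm².
R_n = F_nv · A_b · n · n_s = 469 × 201.1 × 7 × 1 / 1000 = 660.1 kN.
Allowable strength R_n/Ω = 660.1 / 2 = 330 kN.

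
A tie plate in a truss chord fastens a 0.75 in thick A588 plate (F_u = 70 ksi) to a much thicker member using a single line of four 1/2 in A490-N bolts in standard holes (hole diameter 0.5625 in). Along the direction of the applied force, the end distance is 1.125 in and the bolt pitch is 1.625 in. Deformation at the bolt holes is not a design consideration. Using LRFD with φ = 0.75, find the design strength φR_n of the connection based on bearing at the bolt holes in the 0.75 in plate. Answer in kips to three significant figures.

227 kips

Per bolt r_n = 1.5 l_c t F_u ≤ 3.0 d t F_u; upper limit = 3.0 × 0.5 × 0.75 × 70 = 78.75 kips.
Edge bolt: l_c = 1.125 − 0.5625/2 = 0.8438 in → 1.5 × 0.8438 × 0.75 × 70 = 66.45 → r_n = 66.45 kips.
Interior bolts: l_c = 1.625 − 0.5625 = 1.062 in → 1.5 × 1.062 × 0.75 × 70 = 83.67 → r_n = 78.75 kips.
R_n = 1 × 66.45 + 3 × 78.75 = 302.7 kips.
Design strength φR_n = 0.75 × 302.7 = 227 kips.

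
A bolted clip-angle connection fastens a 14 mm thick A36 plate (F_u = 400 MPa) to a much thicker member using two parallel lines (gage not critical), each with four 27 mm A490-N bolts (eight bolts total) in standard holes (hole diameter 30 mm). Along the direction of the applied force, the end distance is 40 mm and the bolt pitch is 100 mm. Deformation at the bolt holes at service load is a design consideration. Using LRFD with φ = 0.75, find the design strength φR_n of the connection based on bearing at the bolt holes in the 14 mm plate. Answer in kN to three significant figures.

Per bolt r_n = 1.2 l_c t F_u ≤ 2.4 d t F_u; upper limit = 2.4 × 27 × 14 × 400 / 1000 = 362.9 kN.
Edge bolt: l_c = 40 − 30/2 = 25 mm → 1.2 × 25 × 14 × 400 / 1000 = 168 → r_n = 168 kN.
Interior bolts: l_c = 100 − 30 = 70 mm → 1.2 × 70 × 14 × 400 / 1000 = 470.4 → r_n = 362.9 kN.
R_n = 2 × 168 + 6 × 362.9 = 2513 kN.
Design strength φR_n = 0.75 × 2513 = 1880 kN.

1880 kN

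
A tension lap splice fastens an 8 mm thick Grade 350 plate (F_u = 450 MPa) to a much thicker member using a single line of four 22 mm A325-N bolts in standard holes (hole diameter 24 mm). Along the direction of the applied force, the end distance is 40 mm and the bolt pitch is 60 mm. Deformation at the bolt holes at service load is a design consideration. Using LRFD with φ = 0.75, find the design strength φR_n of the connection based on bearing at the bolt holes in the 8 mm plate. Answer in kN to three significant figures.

441 kN

Per bolt r_n = 1.2 l_c t F_u ≤ 2.4 d t F_u; upper limit = 2.4 × 22 × 8 × 450 / 1000 = 190.1 kN.
Edge bolt: l_c = 40 − 24/2 = 28 mm → 1.2 × 28 × 8 × 450 / 1000 = 121 → r_n = 121 kN.
Interior bolts: l_c = 60 − 24 = 36 mm → 1.2 × 36 × 8 × 450 / 1000 = 155.5 → r_n = 155.5 kN.
R_n = 1 × 121 + 3 × 155.5 = 587.5 kN.
Design strength φR_n = 0.75 × 587.5 = 441 kN.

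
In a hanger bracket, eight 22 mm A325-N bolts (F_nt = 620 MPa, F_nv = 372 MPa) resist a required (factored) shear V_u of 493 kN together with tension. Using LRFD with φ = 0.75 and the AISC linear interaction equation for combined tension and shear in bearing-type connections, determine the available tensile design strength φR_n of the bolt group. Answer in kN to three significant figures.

A_b = π·22²/4 = 380.1 mm²; f_rv = 493 × 1000 / (8 × 380.1) = 162.1 MPa.
F'_nt = 1.3 F_nt − (F_nt / φF_nv) f_rv = 1.3·620 − (620/(0.75·372))·162.1 = 445.7 MPa, capped at F_nt → F'_nt = 445.7 MPa.
R_n = F'_nt · A_b · n = 445.7 × 380.1 × 8 / 1000 = 1356 kN.
Design strength φR_n = 0.75 × 1356 = 1020 kN.

1020 kN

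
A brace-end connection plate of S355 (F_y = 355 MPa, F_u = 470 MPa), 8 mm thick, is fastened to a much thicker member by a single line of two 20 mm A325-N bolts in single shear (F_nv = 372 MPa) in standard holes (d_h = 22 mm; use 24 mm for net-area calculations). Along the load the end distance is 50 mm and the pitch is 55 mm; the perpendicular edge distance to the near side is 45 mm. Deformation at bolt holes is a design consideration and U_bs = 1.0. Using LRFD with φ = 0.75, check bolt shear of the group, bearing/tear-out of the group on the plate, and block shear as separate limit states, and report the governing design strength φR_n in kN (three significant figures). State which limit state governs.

Bolt shear: A_b = π·20²/4 = 314.2 mm²; R_n = 372 × 314.2 × 2 × 1 / 1000 = 233.7 kN → 0.75 × 233.7 = 175 kN.
Bearing: edge l_c = 39, r_n = 176 kN; interior l_c = 33, r_n = 148.9 kN; R_n = 176 + 1·148.9 = 324.9 kN → 244 kN.
Block shear: A_gv = 840, A_nv = 552, A_nt = 264 mm²; R_n = min(0.6F_uA_nv, 0.6F_yA_gv) + U_bs·F_u·A_nt = 279.7 kN → 210 kN.
Bolt shear governs: 175 kN.

175 kN (bolt shear governs)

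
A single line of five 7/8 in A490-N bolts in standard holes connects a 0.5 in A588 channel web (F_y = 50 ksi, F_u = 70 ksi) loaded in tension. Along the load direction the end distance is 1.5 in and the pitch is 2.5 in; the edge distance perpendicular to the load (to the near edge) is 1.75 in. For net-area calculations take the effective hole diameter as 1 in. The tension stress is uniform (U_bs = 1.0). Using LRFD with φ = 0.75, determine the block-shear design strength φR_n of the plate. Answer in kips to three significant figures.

143 kips

Shear plane L_v = 1.5 + 4·2.5 = 11.5 in; A_gv = 11.5 × 0.5 = 5.75 in².
A_nv = (11.5 − 4.5·1) × 0.5 = 3.5 in².
A_nt = (1.75 − 0.5·1) × 0.5 = 0.625 in².
0.6 F_u A_nv = 147 kips; 0.6 F_y A_gv = 172.5 kips → shear rupture governs the shear term.
R_n = 147 + 1.0 × 70 × 0.625 = 190.8 kips.
Design strength φR_n = 0.75 × 190.8 = 143 kips.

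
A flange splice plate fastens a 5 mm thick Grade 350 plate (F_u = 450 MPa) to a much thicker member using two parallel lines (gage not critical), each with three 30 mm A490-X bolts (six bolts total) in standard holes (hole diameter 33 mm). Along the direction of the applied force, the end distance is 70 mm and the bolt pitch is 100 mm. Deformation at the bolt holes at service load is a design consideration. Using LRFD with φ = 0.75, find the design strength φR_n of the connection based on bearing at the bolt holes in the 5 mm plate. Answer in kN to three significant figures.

Per bolt r_n = 1.2 l_c t F_u ≤ 2.4 d t F_u; upper limit = 2.4 × 30 × 5 × 450 / 1000 = 162 kN.
Edge bolt: l_c = 70 − 33/2 = 53.5 mm → 1.2 × 53.5 × 5 × 450 / 1000 = 144.5 → r_n = 144.5 kN.
Interior bolts: l_c = 100 − 33 = 67 mm → 1.2 × 67 × 5 × 450 / 1000 = 180.9 → r_n = 162 kN.
R_n = 2 × 144.5 + 4 × 162 = 936.9 kN.
Design strength φR_n = 0.75 × 936.9 = 703 kN.

703 kN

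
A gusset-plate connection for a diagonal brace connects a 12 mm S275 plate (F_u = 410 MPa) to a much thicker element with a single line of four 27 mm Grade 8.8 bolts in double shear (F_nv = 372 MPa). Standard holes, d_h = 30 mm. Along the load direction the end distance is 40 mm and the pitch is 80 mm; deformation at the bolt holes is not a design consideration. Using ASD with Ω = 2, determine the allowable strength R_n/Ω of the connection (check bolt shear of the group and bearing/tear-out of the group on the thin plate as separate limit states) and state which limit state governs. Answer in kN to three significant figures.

Bolt shear: A_b = π·27²/4 = 572.6 mm²; R_n = 372 × 572.6 × 4 × 2 / 1000 = 1704 kN → 1704 / 2 = 852 kN.
Bearing (1.5 l_c t F_u ≤ 3.0 d t F_u): upper limit = 3.0·27·12·410 / 1000 = 398.5 kN.
  Edge l_c = 40 − 30/2 = 25 → r_n = 184.5 kN; interior l_c = 80 − 30 = 50 → r_n = 369 kN.
  R_n,bearing = 1·184.5 + 3·369 = 1292 kN → 1292 / 2 = 646 kN.
Bearing governs: 646 kN.

646 kN (bearing governs)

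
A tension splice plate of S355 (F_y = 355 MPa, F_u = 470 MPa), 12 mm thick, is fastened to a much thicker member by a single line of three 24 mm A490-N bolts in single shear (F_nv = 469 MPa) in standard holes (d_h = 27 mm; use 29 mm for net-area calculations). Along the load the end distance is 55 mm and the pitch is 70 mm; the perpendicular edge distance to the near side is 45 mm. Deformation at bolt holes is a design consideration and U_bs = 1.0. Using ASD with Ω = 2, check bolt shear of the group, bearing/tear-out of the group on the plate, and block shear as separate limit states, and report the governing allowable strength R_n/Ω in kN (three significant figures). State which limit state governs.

293 kN (block shear governs)

Bolt shear: A_b = π·24²/4 = 452.4 mm²; R_n = 469 × 452.4 × 3 × 1 / 1000 = 636.5 kN → 636.5 / 2 = 318 kN.
Bearing: edge l_c = 41.5, r_n = 280.9 kN; interior l_c = 43, r_n = 291 kN; R_n = 280.9 + 2·291 = 862.9 kN → 431 kN.
Block shear: A_gv = 2340, A_nv = 1470, A_nt = 366 mm²; R_n = min(0.6F_uA_nv, 0.6F_yA_gv) + U_bs·F_u·A_nt = 586.6 kN → 293 kN.
Block shear governs: 293 kN.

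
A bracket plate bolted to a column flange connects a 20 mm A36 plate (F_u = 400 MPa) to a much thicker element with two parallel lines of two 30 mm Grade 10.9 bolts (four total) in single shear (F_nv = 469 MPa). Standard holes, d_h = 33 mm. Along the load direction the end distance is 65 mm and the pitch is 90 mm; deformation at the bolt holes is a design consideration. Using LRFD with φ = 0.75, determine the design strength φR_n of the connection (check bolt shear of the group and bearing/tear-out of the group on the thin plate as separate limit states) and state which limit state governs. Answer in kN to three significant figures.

Bolt shear: A_b = π·30²/4 = 706.9 mm²; R_n = 469 × 706.9 × 4 × 1 / 1000 = 1326 kN → 0.75 × 1326 = 995 kN.
Bearing (1.2 l_c t F_u ≤ 2.4 d t F_u): upper limit = 2.4·30·20·400 / 1000 = 576 kN.
  Edge l_c = 65 − 33/2 = 48.5 → r_n = 465.6 kN; interior l_c = 90 − 33 = 57 → r_n = 547.2 kN.
  R_n,bearing = 2·465.6 + 2·547.2 = 2026 kN → 0.75 × 2026 = 1520 kN.
Bolt shear governs: 995 kN.

995 kN (bolt shear governs)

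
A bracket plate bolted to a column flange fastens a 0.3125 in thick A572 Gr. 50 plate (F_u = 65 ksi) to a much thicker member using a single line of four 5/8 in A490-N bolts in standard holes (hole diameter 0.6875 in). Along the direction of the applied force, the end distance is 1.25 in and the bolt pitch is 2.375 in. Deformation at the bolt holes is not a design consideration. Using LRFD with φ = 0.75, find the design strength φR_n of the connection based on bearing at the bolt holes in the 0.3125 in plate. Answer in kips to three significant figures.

106 kips

Per bolt r_n = 1.5 l_c t F_u ≤ 3.0 d t F_u; upper limit = 3.0 × 0.625 × 0.3125 × 65 = 38.09 kips.
Edge bolt: l_c = 1.25 − 0.6875/2 = 0.9062 in → 1.5 × 0.9062 × 0.3125 × 65 = 27.61 → r_n = 27.61 kips.
Interior bolts: l_c = 2.375 − 0.6875 = 1.688 in → 1.5 × 1.688 × 0.3125 × 65 = 51.42 → r_n = 38.09 kips.
R_n = 1 × 27.61 + 3 × 38.09 = 141.9 kips.
Design strength φR_n = 0.75 × 141.9 = 106 kips.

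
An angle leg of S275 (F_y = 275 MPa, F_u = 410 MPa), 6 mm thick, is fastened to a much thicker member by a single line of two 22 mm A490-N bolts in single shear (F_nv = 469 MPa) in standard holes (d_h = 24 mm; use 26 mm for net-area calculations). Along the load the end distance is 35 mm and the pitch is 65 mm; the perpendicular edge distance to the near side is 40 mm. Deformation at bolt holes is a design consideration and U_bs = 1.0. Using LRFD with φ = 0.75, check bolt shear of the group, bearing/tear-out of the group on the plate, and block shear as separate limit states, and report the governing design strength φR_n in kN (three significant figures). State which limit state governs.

117 kN (block shear governs)

Bolt shear: A_b = π·22²/4 = 380.1 mm²; R_n = 469 × 380.1 × 2 × 1 / 1000 = 356.6 kN → 0.75 × 356.6 = 267 kN.
Bearing: edge l_c = 23, r_n = 67.9 kN; interior l_c = 41, r_n = 121 kN; R_n = 67.9 + 1·121 = 188.9 kN → 142 kN.
Block shear: A_gv = 600, A_nv = 366, A_nt = 162 mm²; R_n = min(0.6F_uA_nv, 0.6F_yA_gv) + U_bs·F_u·A_nt = 156.5 kN → 117 kN.
Block shear governs: 117 kN.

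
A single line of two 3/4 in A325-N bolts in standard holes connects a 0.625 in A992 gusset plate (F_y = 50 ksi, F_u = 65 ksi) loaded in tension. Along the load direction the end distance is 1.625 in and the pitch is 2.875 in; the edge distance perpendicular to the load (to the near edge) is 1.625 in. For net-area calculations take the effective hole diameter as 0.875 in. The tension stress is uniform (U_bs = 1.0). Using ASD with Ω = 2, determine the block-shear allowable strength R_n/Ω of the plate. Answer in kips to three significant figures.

Shear plane L_v = 1.625 + 1·2.875 = 4.5 in; A_gv = 4.5 × 0.625 = 2.812 in².
A_nv = (4.5 − 1.5·0.875) × 0.625 = 1.992 in².
A_nt = (1.625 − 0.5·0.875) × 0.625 = 0.7422 in².
0.6 F_u A_nv = 77.7 kips; 0.6 F_y A_gv = 84.38 kips → shear rupture governs the shear term.
R_n = 77.7 + 1.0 × 65 × 0.7422 = 125.9 kips.
Allowable strength R_n/Ω = 125.9 / 2 = 63 kips.

63 kips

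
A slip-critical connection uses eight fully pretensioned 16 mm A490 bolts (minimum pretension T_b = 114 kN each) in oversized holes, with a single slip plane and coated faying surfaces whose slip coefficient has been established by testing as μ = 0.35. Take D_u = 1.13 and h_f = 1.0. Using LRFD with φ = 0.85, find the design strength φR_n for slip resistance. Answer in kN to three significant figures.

R_n = μ · D_u · h_f · T_b · n_s · n_b = 0.35 × 1.13 × 1.0 × 114 × 1 × 8 = 360.7 kN.
Design strength φR_n = 0.85 × 360.7 = 307 kN.

307 kN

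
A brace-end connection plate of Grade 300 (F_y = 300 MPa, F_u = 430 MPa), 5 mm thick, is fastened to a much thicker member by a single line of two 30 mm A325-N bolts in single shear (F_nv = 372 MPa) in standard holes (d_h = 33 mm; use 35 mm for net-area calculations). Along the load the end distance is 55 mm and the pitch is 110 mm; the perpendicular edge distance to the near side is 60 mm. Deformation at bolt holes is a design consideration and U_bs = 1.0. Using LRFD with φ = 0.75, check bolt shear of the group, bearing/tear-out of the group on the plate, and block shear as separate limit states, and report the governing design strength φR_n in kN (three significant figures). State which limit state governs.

177 kN (block shear governs)

Bolt shear: A_b = π·30²/4 = 706.9 mm²; R_n = 372 × 706.9 × 2 × 1 / 1000 = 525.9 kN → 0.75 × 525.9 = 394 kN.
Bearing: edge l_c = 38.5, r_n = 99.33 kN; interior l_c = 77, r_n = 154.8 kN; R_n = 99.33 + 1·154.8 = 254.1 kN → 191 kN.
Block shear: A_gv = 825, A_nv = 562.5, A_nt = 212.5 mm²; R_n = min(0.6F_uA_nv, 0.6F_yA_gv) + U_bs·F_u·A_nt = 236.5 kN → 177 kN.
Block shear governs: 177 kN.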